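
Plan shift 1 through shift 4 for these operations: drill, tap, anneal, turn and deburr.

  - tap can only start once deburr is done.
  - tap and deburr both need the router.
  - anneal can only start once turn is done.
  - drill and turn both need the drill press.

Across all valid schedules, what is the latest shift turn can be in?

Downstream work caps turn at shift 3.
turn at shift 3 is achievable: anneal -> shift 4; deburr -> shift 1; drill -> shift 1; turn -> shift 3; tap -> shift 2.

shift 3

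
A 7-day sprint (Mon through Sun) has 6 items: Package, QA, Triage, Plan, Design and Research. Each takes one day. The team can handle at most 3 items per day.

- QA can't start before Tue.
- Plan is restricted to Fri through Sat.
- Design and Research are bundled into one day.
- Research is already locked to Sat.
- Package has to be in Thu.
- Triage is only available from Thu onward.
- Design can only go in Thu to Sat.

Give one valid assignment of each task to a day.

Plan=Fri; Triage=Thu; Package=Thu; Design=Sat; Research=Sat; QA=Tue

Checking: Design = Research = Sat; Plan=Fri in [Fri,Sat]; Triage=Thu in [Thu,Sun]; QA=Tue in [Tue,Sun]; Design=Sat in [Thu,Sat]; Package=Thu in [Thu,Thu]; Research=Sat in [Sat,Sat]; max 2 per day (cap 3).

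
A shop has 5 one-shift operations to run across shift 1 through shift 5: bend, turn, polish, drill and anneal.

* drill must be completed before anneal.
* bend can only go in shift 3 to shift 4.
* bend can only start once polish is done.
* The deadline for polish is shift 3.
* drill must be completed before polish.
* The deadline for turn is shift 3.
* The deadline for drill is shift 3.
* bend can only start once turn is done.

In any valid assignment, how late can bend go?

shift 4

Bend is available from shift 3; bend's own window allows nothing later than shift 4.
bend at shift 4 is achievable: drill -> shift 1; polish -> shift 2; bend -> shift 4; anneal -> shift 2; turn -> shift 1.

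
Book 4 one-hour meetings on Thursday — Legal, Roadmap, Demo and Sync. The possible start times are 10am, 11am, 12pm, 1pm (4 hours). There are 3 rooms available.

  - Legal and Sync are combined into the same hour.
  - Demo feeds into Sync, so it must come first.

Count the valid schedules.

24

Splitting on Legal: it can be 11am (4), 12pm (8), 1pm (12). Listing each branch's schedules as (Roadmap, Demo, Sync):
Legal=11am: (10am,10am,11am) (11am,10am,11am) (12pm,10am,11am) (1pm,10am,11am) — 4.
Legal=12pm: (10am,10am,12pm) (10am,11am,12pm) (11am,10am,12pm) (11am,11am,12pm) (12pm,10am,12pm) (12pm,11am,12pm) (1pm,10am,12pm) (1pm,11am,12pm) — 8.
Legal=1pm: (10am,10am,1pm) (10am,11am,1pm) (10am,12pm,1pm) (11am,10am,1pm) (11am,11am,1pm) (11am,12pm,1pm) (12pm,10am,1pm) (12pm,11am,1pm) (12pm,12pm,1pm) (1pm,10am,1pm) (1pm,11am,1pm) (1pm,12pm,1pm) — 12.
Summing: 4 + 8 + 12 = 24.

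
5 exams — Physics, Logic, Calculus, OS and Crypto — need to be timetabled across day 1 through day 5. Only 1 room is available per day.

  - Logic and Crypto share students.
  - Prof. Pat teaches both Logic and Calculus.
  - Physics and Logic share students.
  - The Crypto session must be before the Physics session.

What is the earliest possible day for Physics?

day 2

Precedence pushes Physics to at least day 2.
Physics at day 2 is achievable: Logic=day 3, Crypto=day 1, OS=day 5, Physics=day 2, Calculus=day 4.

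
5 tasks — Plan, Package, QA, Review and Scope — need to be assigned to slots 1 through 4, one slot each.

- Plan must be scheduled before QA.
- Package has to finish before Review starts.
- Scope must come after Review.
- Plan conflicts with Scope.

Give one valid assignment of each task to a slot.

Scope -> 3; QA -> 2; Plan -> 1; Package -> 1; Review -> 2

Checking: Package(1) before Review(2); Review(2) before Scope(3); Plan(1) before QA(2); Plan(1) != Scope(3).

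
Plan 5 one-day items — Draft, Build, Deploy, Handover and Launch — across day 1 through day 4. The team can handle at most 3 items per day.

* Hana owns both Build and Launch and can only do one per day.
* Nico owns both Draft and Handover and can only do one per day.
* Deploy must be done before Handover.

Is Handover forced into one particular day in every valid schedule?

No

Handover can be day 2 (e.g. Deploy=day 1; Handover=day 2; Draft=day 1; Build=day 1; Launch=day 2) or day 3 (e.g. Launch=day 2; Deploy=day 1; Draft=day 1; Build=day 1; Handover=day 3).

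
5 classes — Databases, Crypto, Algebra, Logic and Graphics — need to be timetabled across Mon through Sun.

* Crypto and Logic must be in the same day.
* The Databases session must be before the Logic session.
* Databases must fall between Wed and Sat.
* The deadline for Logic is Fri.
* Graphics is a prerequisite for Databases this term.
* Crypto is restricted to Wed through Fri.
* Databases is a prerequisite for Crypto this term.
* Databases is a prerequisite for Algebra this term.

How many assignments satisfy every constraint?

Splitting on Databases: it can be Wed (16), Thu (9). Listing each branch's schedules as (Crypto, Algebra, Logic, Graphics):
Databases=Wed: (Thu,Thu,Thu,Mon) (Thu,Thu,Thu,Tue) (Thu,Fri,Thu,Mon) (Thu,Fri,Thu,Tue) (Thu,Sat,Thu,Mon) (Thu,Sat,Thu,Tue) (Thu,Sun,Thu,Mon) (Thu,Sun,Thu,Tue) (Fri,Thu,Fri,Mon) (Fri,Thu,Fri,Tue) (Fri,Fri,Fri,Mon) (Fri,Fri,Fri,Tue) (Fri,Sat,Fri,Mon) (Fri,Sat,Fri,Tue) (Fri,Sun,Fri,Mon) (Fri,Sun,Fri,Tue) — 16.
Databases=Thu: (Fri,Fri,Fri,Mon) (Fri,Fri,Fri,Tue) (Fri,Fri,Fri,Wed) (Fri,Sat,Fri,Mon) (Fri,Sat,Fri,Tue) (Fri,Sat,Fri,Wed) (Fri,Sun,Fri,Mon) (Fri,Sun,Fri,Tue) (Fri,Sun,Fri,Wed) — 9.
Summing: 16 + 9 = 25.

25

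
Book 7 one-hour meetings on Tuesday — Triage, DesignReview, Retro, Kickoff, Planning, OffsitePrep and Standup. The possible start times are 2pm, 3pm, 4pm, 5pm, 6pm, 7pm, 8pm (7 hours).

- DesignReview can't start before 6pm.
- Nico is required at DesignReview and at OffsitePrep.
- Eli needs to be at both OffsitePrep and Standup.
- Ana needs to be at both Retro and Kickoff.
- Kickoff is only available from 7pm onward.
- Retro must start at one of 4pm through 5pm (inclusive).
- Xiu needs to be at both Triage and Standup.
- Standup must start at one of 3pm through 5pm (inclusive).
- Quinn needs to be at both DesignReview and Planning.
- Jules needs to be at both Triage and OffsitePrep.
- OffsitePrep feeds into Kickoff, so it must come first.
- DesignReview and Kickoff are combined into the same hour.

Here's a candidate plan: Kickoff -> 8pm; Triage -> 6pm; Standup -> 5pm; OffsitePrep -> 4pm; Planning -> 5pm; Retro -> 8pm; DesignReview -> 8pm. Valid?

Nico is required at DesignReview and at OffsitePrep — holds.
Standup must start at one of 3pm through 5pm (inclusive) — holds.
Retro must start at one of 4pm through 5pm (inclusive) — violated.
Jules needs to be at both Triage and OffsitePrep — holds.
OffsitePrep feeds into Kickoff, so it must come first — holds.
Quinn needs to be at both DesignReview and Planning — holds.
Kickoff is only available from 7pm onward — holds.
DesignReview can't start before 6pm — holds.
Xiu needs to be at both Triage and Standup — holds.
Eli needs to be at both OffsitePrep and Standup — holds.
Ana needs to be at both Retro and Kickoff — violated.
DesignReview and Kickoff are combined into the same hour — holds.

Invalid. Retro must start at one of 4pm through 5pm (inclusive).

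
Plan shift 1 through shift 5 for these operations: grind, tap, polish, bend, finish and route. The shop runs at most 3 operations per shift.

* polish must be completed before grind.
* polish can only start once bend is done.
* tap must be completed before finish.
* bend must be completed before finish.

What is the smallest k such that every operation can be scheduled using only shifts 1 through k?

The precedence chain requires at least 3 distinct shifts.
With at most 3 per shift and 6 operations, at least 2 shifts are needed.
3 works (last occupied shift: shift 3): for example finish in shift 2; polish in shift 2; tap in shift 1; route in shift 1; grind in shift 3; bend in shift 1.

3 shifts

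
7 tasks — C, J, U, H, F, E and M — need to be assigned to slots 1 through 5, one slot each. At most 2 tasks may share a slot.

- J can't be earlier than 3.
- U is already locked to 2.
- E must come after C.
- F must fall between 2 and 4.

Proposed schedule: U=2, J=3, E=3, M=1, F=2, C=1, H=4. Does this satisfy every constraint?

Yes, all constraints hold

J can't be earlier than 3 — holds.
At most 2 tasks may share a slot — holds.
F must fall between 2 and 4 — holds.
E must come after C — holds.
U is already locked to 2 — holds.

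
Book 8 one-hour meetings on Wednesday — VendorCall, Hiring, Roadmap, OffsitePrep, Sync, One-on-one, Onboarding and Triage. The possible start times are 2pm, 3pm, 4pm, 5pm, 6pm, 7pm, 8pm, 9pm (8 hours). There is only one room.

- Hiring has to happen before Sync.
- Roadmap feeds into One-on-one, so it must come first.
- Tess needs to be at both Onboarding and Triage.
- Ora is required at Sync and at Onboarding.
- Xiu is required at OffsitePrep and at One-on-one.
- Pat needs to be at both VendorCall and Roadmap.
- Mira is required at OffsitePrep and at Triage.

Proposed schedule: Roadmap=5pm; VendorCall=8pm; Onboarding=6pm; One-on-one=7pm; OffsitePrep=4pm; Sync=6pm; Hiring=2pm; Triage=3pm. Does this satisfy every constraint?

Tess needs to be at both Onboarding and Triage — holds.
Pat needs to be at both VendorCall and Roadmap — holds.
Ora is required at Sync and at Onboarding — violated.
Roadmap feeds into One-on-one, so it must come first — holds.
Xiu is required at OffsitePrep and at One-on-one — holds.
Hiring has to happen before Sync — holds.
Mira is required at OffsitePrep and at Triage — holds.
There is only one room — violated.

No. Ora is required at Sync and at Onboarding is not satisfied.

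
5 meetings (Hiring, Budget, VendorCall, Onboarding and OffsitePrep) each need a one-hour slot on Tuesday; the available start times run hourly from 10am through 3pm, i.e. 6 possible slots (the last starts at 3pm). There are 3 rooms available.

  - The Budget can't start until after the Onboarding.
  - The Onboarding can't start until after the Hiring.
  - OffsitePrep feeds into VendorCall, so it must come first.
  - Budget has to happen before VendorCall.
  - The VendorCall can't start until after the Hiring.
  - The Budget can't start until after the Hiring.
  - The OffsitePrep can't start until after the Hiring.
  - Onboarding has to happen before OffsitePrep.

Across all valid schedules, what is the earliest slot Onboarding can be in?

11am

Precedence pushes Onboarding to at least 11am; downstream work caps Onboarding at 1pm.
Onboarding at 11am is achievable: Hiring in 10am; OffsitePrep in 12pm; Onboarding in 11am; VendorCall in 1pm; Budget in 12pm.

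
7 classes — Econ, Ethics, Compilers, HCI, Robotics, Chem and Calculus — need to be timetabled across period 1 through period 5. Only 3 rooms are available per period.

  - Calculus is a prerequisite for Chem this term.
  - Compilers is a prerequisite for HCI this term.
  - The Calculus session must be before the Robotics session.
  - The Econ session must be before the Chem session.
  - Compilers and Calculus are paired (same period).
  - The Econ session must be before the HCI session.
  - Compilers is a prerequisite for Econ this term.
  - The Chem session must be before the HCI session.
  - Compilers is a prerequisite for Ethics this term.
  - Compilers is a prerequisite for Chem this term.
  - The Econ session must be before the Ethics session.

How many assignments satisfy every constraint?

Splitting on Econ: it can be period 2 (36), period 3 (14). Listing each branch's schedules as (Ethics, Compilers, HCI, Robotics, Chem, Calculus) by period number:
Econ=period 2: (3,1,4,2,3,1) (3,1,4,3,3,1) (3,1,4,4,3,1) (3,1,4,5,3,1) (3,1,5,2,3,1) (3,1,5,2,4,1) (3,1,5,3,3,1) (3,1,5,3,4,1) (3,1,5,4,3,1) (3,1,5,4,4,1) (3,1,5,5,3,1) (3,1,5,5,4,1) (4,1,4,2,3,1) (4,1,4,3,3,1) (4,1,4,4,3,1) (4,1,4,5,3,1) (4,1,5,2,3,1) (4,1,5,2,4,1) (4,1,5,3,3,1) (4,1,5,3,4,1) (4,1,5,4,3,1) (4,1,5,4,4,1) (4,1,5,5,3,1) (4,1,5,5,4,1) (5,1,4,2,3,1) (5,1,4,3,3,1) (5,1,4,4,3,1) (5,1,4,5,3,1) (5,1,5,2,3,1) (5,1,5,2,4,1) (5,1,5,3,3,1) (5,1,5,3,4,1) (5,1,5,4,3,1) (5,1,5,4,4,1) (5,1,5,5,3,1) (5,1,5,5,4,1) — 36.
Econ=period 3: (4,1,5,2,4,1) (4,1,5,3,4,1) (4,1,5,4,4,1) (4,1,5,5,4,1) (4,2,5,3,4,2) (4,2,5,4,4,2) (4,2,5,5,4,2) (5,1,5,2,4,1) (5,1,5,3,4,1) (5,1,5,4,4,1) (5,1,5,5,4,1) (5,2,5,3,4,2) (5,2,5,4,4,2) (5,2,5,5,4,2) — 14.
Summing: 36 + 14 = 50.

50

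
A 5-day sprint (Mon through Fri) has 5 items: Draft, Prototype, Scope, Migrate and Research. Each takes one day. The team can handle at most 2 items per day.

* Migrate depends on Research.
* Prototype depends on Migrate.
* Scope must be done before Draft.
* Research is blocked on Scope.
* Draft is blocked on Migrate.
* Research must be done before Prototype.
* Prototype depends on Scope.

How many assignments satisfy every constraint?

7

Splitting on Draft: it can be Thu (2), Fri (5). Listing each branch's schedules as (Prototype, Scope, Migrate, Research):
Draft=Thu: (Thu,Mon,Wed,Tue) (Fri,Mon,Wed,Tue) — 2.
Draft=Fri: (Thu,Mon,Wed,Tue) (Fri,Mon,Wed,Tue) (Fri,Mon,Thu,Tue) (Fri,Mon,Thu,Wed) (Fri,Tue,Thu,Wed) — 5.
Summing: 2 + 5 = 7.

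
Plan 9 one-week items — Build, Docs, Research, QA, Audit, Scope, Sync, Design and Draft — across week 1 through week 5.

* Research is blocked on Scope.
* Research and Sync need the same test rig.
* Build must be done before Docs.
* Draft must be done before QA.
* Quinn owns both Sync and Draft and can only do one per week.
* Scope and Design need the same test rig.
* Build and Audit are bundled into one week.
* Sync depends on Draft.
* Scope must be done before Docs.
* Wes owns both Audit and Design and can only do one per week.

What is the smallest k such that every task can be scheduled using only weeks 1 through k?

The precedence chain requires at least 2 distinct weeks.
Could 2 weeks be enough, i.e. nothing placed later than week 2? No: Research must come after Scope (at week 1 or later) → {week 2}; QA must come after Draft (at week 1 or later) → {week 2}; Draft must come before QA (at week 2 or earlier) → {week 1}; Sync must come after Draft (at week 1 or later) → {week 2}; Sync can't share with Research (week 2) → nothing is left.
So 2 weeks is not enough.
3 works (last occupied week: week 3): for example Docs=week 2, Scope=week 1, Build=week 1, Design=week 2, Sync=week 3, Draft=week 1, Research=week 2, Audit=week 1, QA=week 2.

3 weeks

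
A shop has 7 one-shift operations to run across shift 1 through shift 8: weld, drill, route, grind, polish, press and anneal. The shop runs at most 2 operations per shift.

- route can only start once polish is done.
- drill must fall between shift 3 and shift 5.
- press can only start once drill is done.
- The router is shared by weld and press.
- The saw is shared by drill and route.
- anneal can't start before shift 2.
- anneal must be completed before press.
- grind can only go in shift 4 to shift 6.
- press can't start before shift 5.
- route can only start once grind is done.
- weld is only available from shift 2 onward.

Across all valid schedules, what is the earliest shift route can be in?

Precedence pushes route to at least shift 5.
route at shift 5 is achievable: grind=shift 4, weld=shift 2, drill=shift 3, route=shift 5, anneal=shift 2, press=shift 5, polish=shift 1.

shift 5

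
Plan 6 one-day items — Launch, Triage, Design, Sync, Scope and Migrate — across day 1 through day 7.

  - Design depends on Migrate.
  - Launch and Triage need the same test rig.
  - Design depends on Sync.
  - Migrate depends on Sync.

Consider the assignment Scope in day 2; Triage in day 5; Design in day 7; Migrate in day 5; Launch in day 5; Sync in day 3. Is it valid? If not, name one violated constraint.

Design depends on Sync — holds.
Migrate depends on Sync — holds.
Design depends on Migrate — holds.
Launch and Triage need the same test rig — violated.

No. Launch and Triage need the same test rig is not satisfied.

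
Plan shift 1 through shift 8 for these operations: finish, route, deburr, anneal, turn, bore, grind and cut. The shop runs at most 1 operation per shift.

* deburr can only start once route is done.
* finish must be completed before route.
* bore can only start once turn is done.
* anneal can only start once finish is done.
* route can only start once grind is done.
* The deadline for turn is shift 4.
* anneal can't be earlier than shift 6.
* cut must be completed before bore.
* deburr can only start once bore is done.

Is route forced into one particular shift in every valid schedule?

No

route can be shift 3 (e.g. grind=shift 2; bore=shift 7; anneal=shift 6; cut=shift 5; route=shift 3; deburr=shift 8; turn=shift 4; finish=shift 1) or shift 4 (e.g. route in shift 4; deburr in shift 8; turn in shift 1; bore in shift 7; cut in shift 5; grind in shift 3; finish in shift 2; anneal in shift 6).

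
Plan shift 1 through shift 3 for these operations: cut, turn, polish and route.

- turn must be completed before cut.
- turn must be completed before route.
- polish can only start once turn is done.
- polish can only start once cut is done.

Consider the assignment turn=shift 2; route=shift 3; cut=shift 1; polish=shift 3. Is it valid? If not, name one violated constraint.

No. turn must be completed before cut is not satisfied.

polish can only start once cut is done — holds.
polish can only start once turn is done — holds.
turn must be completed before cut — violated.
turn must be completed before route — holds.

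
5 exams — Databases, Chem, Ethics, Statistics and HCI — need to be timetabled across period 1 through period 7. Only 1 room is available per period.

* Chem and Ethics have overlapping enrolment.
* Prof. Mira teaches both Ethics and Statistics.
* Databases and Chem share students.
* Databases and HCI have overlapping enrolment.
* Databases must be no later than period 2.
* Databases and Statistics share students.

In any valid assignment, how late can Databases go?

Databases's own window allows nothing later than period 2.
Databases at period 2 is achievable: Ethics=period 3; Databases=period 2; Statistics=period 4; Chem=period 1; HCI=period 5.

period 2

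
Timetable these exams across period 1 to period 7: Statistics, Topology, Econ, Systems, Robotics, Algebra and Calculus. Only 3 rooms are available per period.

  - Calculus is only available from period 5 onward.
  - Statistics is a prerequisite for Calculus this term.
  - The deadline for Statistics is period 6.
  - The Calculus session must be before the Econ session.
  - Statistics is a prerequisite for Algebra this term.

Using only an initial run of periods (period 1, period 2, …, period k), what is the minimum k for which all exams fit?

6 periods

The precedence chain requires at least 3 distinct periods.
With at most 3 per period and 7 exams, at least 3 periods are needed.
Propagating the time windows through the other constraints, Econ can't land before period 6, so the schedule must run through at least period 6.
6 works (last occupied period: period 6): for example Econ=period 6, Robotics=period 2, Calculus=period 5, Topology=period 1, Systems=period 1, Algebra=period 2, Statistics=period 1.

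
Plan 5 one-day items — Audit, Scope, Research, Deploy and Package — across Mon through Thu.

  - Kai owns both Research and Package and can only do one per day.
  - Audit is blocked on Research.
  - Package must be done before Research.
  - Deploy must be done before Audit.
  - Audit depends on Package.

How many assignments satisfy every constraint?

44

Splitting on Audit: it can be Wed (8), Thu (36). Listing each branch's schedules as (Scope, Research, Deploy, Package):
Audit=Wed: (Mon,Tue,Mon,Mon) (Mon,Tue,Tue,Mon) (Tue,Tue,Mon,Mon) (Tue,Tue,Tue,Mon) (Wed,Tue,Mon,Mon) (Wed,Tue,Tue,Mon) (Thu,Tue,Mon,Mon) (Thu,Tue,Tue,Mon) — 8.
Audit=Thu: (Mon,Tue,Mon,Mon) (Mon,Tue,Tue,Mon) (Mon,Tue,Wed,Mon) (Mon,Wed,Mon,Mon) (Mon,Wed,Mon,Tue) (Mon,Wed,Tue,Mon) (Mon,Wed,Tue,Tue) (Mon,Wed,Wed,Mon) (Mon,Wed,Wed,Tue) (Tue,Tue,Mon,Mon) (Tue,Tue,Tue,Mon) (Tue,Tue,Wed,Mon) (Tue,Wed,Mon,Mon) (Tue,Wed,Mon,Tue) (Tue,Wed,Tue,Mon) (Tue,Wed,Tue,Tue) (Tue,Wed,Wed,Mon) (Tue,Wed,Wed,Tue) (Wed,Tue,Mon,Mon) (Wed,Tue,Tue,Mon) (Wed,Tue,Wed,Mon) (Wed,Wed,Mon,Mon) (Wed,Wed,Mon,Tue) (Wed,Wed,Tue,Mon) (Wed,Wed,Tue,Tue) (Wed,Wed,Wed,Mon) (Wed,Wed,Wed,Tue) (Thu,Tue,Mon,Mon) (Thu,Tue,Tue,Mon) (Thu,Tue,Wed,Mon) (Thu,Wed,Mon,Mon) (Thu,Wed,Mon,Tue) (Thu,Wed,Tue,Mon) (Thu,Wed,Tue,Tue) (Thu,Wed,Wed,Mon) (Thu,Wed,Wed,Tue) — 36.
Summing: 8 + 36 = 44.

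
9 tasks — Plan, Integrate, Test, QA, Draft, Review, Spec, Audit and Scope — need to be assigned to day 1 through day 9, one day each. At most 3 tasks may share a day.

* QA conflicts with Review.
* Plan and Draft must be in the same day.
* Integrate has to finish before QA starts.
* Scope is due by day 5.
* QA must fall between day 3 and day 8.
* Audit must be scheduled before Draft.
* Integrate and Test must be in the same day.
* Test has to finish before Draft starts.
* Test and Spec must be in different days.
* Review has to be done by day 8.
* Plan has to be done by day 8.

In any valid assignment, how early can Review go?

Review's own window allows nothing later than day 8.
Review at day 1 is achievable: Integrate -> day 2, Draft -> day 3, Scope -> day 1, Audit -> day 1, Plan -> day 3, Review -> day 1, Test -> day 2, QA -> day 3, Spec -> day 4.

day 1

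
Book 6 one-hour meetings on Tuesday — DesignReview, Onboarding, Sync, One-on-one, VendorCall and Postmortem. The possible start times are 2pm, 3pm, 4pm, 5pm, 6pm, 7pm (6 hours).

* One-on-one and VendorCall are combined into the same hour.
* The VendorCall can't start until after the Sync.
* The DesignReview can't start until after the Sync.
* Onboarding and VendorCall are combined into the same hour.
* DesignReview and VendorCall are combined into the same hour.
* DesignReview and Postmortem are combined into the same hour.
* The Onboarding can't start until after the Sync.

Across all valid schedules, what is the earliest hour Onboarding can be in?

3pm

Precedence pushes Onboarding to at least 3pm.
Onboarding at 3pm is achievable: DesignReview in 3pm, Sync in 2pm, Onboarding in 3pm, One-on-one in 3pm, VendorCall in 3pm, Postmortem in 3pm.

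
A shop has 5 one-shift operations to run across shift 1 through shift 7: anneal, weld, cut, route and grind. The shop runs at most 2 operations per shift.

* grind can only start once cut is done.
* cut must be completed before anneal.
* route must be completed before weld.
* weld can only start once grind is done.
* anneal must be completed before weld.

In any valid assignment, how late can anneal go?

shift 6

Precedence pushes anneal to at least shift 2; downstream work caps anneal at shift 6.
anneal at shift 6 is achievable: cut=shift 1, anneal=shift 6, weld=shift 7, route=shift 1, grind=shift 2.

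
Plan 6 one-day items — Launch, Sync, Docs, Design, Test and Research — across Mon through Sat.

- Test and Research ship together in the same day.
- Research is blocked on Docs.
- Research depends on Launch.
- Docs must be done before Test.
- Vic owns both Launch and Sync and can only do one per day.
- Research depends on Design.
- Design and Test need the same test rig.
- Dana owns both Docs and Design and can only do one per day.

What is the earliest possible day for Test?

Precedence pushes Test to at least Tue.
Test at Wed is achievable: Docs in Mon, Launch in Mon, Test in Wed, Design in Tue, Sync in Tue, Research in Wed.
Nothing earlier works — the conflict constraints rule out every day before Wed.

Wed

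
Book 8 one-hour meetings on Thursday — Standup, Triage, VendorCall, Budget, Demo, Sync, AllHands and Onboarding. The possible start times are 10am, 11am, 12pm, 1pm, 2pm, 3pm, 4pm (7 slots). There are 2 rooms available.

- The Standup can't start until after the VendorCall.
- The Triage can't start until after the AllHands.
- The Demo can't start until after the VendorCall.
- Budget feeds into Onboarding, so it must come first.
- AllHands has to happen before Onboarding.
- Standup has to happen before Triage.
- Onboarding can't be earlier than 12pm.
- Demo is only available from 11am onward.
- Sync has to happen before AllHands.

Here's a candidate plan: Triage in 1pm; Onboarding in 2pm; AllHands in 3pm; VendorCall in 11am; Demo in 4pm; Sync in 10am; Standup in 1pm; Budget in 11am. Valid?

Demo is only available from 11am onward — holds.
Sync has to happen before AllHands — holds.
AllHands has to happen before Onboarding — violated.
The Triage can't start until after the AllHands — violated.
There are 2 rooms available — holds.
Budget feeds into Onboarding, so it must come first — holds.
The Standup can't start until after the VendorCall — holds.
Standup has to happen before Triage — violated.
Onboarding can't be earlier than 12pm — holds.
The Demo can't start until after the VendorCall — holds.

No — it violates: The Triage can't start until after the AllHands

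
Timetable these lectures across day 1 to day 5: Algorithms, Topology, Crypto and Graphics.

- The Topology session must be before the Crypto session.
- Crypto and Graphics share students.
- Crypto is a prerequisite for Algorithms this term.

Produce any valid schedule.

Topology=day 1; Crypto=day 2; Graphics=day 1; Algorithms=day 3

Checking: Topology(day 1) before Crypto(day 2); Crypto(day 2) before Algorithms(day 3); Crypto(day 2) != Graphics(day 1).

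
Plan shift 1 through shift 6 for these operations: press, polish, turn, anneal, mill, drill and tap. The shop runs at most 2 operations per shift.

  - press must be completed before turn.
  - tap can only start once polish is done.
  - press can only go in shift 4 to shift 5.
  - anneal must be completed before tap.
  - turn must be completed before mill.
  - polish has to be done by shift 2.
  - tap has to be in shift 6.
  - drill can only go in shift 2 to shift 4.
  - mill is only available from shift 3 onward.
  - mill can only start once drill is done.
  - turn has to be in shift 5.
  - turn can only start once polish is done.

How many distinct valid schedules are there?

27

Splitting on polish: it can be shift 1 (14), shift 2 (13). Listing each branch's schedules as (press, turn, anneal, mill, drill, tap) by shift number:
polish=shift 1: (4,5,1,6,2,6) (4,5,1,6,3,6) (4,5,1,6,4,6) (4,5,2,6,2,6) (4,5,2,6,3,6) (4,5,2,6,4,6) (4,5,3,6,2,6) (4,5,3,6,3,6) (4,5,3,6,4,6) (4,5,4,6,2,6) (4,5,4,6,3,6) (4,5,5,6,2,6) (4,5,5,6,3,6) (4,5,5,6,4,6) — 14.
polish=shift 2: (4,5,1,6,2,6) (4,5,1,6,3,6) (4,5,1,6,4,6) (4,5,2,6,3,6) (4,5,2,6,4,6) (4,5,3,6,2,6) (4,5,3,6,3,6) (4,5,3,6,4,6) (4,5,4,6,2,6) (4,5,4,6,3,6) (4,5,5,6,2,6) (4,5,5,6,3,6) (4,5,5,6,4,6) — 13.
Summing: 14 + 13 = 27.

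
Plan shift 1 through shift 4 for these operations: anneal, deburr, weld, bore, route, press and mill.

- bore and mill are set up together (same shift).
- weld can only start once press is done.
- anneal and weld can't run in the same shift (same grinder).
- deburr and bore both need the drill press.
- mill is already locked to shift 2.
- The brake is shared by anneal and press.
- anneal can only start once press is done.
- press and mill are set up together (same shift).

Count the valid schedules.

Splitting on anneal: it can be shift 3 (12), shift 4 (12). Listing each branch's schedules as (deburr, weld, bore, route, press, mill) by shift number:
anneal=shift 3: (1,4,2,1,2,2) (1,4,2,2,2,2) (1,4,2,3,2,2) (1,4,2,4,2,2) (3,4,2,1,2,2) (3,4,2,2,2,2) (3,4,2,3,2,2) (3,4,2,4,2,2) (4,4,2,1,2,2) (4,4,2,2,2,2) (4,4,2,3,2,2) (4,4,2,4,2,2) — 12.
anneal=shift 4: (1,3,2,1,2,2) (1,3,2,2,2,2) (1,3,2,3,2,2) (1,3,2,4,2,2) (3,3,2,1,2,2) (3,3,2,2,2,2) (3,3,2,3,2,2) (3,3,2,4,2,2) (4,3,2,1,2,2) (4,3,2,2,2,2) (4,3,2,3,2,2) (4,3,2,4,2,2) — 12.
Summing: 12 + 12 = 24.

24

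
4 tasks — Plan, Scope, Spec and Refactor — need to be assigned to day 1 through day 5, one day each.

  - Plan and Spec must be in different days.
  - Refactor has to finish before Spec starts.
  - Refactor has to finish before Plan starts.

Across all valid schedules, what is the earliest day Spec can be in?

day 2

Precedence pushes Spec to at least day 2.
Spec at day 2 is achievable: Plan in day 3, Spec in day 2, Scope in day 1, Refactor in day 1.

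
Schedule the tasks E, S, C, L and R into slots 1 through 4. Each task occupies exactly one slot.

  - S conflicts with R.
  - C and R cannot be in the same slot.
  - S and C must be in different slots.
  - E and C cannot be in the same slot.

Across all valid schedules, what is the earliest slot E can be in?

1

E at 1 is achievable: S -> 1, R -> 3, E -> 1, C -> 2, L -> 1.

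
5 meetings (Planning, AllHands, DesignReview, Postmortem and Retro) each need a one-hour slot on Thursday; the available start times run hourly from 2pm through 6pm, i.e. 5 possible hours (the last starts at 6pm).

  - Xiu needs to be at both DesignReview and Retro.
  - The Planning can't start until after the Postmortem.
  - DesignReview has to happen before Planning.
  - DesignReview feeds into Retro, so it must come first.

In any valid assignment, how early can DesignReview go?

Downstream work caps DesignReview at 5pm.
DesignReview at 2pm is achievable: DesignReview in 2pm; Postmortem in 2pm; AllHands in 2pm; Planning in 3pm; Retro in 3pm.

2pm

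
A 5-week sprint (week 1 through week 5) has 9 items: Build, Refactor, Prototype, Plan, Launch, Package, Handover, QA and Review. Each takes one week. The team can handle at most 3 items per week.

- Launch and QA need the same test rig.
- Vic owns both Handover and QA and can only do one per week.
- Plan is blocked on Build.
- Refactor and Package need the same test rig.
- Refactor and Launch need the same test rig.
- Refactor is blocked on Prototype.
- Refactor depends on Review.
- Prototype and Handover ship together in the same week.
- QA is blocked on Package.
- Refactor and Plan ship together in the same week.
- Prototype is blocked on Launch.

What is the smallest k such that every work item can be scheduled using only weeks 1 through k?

The precedence chain requires at least 3 distinct weeks.
With at most 3 per week and 9 work items, at least 3 weeks are needed.
3 works (last occupied week: week 3): for example Prototype in week 2, Build in week 1, Plan in week 3, Launch in week 1, Refactor in week 3, QA in week 3, Package in week 1, Handover in week 2, Review in week 2.

3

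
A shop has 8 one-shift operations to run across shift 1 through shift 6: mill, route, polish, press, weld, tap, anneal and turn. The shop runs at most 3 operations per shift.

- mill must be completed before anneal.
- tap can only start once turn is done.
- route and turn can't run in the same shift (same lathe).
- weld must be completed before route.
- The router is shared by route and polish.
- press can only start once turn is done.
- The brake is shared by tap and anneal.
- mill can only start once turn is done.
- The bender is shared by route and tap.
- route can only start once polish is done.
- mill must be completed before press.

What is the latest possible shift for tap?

Precedence pushes tap to at least shift 2.
tap at shift 6 is achievable: press=shift 3, weld=shift 1, anneal=shift 3, polish=shift 1, mill=shift 2, tap=shift 6, route=shift 2, turn=shift 1.

shift 6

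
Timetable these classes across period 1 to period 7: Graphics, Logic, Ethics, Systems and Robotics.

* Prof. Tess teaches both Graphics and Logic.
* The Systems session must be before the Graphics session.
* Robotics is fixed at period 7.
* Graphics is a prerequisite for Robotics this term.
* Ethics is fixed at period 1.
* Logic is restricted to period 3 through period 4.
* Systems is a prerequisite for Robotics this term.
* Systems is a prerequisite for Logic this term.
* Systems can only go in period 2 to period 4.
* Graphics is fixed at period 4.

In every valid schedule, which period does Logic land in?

Logic's window is period 3–period 4.
Graphics is fixed at period 4, and Logic can't share a period with Graphics.
So Logic must be period 3.

period 3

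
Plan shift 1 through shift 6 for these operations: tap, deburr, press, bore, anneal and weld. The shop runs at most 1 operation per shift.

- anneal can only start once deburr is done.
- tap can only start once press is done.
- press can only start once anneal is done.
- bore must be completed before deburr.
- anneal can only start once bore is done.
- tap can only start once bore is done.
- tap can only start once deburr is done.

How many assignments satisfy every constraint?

Splitting on tap: it can be shift 5 (1), shift 6 (5). Listing each branch's schedules as (deburr, press, bore, anneal, weld) by shift number:
tap=shift 5: (2,4,1,3,6) — 1.
tap=shift 6: (2,4,1,3,5) (2,5,1,3,4) (2,5,1,4,3) (3,5,1,4,2) (3,5,2,4,1) — 5.
Summing: 1 + 5 = 6.

6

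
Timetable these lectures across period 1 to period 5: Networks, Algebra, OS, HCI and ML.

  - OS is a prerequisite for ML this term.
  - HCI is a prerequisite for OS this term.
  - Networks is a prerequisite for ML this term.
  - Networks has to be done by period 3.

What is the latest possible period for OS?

Precedence pushes OS to at least period 2; downstream work caps OS at period 4.
OS at period 4 is achievable: Algebra in period 1, Networks in period 1, ML in period 5, HCI in period 1, OS in period 4.

period 4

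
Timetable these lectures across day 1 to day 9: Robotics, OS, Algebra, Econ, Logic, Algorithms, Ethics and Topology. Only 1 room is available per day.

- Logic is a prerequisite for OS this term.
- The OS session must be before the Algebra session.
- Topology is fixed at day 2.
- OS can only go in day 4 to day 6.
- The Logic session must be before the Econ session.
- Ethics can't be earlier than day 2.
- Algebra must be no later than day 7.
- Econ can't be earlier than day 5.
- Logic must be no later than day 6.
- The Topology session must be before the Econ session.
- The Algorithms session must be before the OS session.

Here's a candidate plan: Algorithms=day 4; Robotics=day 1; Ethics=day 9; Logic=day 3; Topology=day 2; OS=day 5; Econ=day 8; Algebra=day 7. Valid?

Logic is a prerequisite for OS this term — holds.
Logic must be no later than day 6 — holds.
The OS session must be before the Algebra session — holds.
Econ can't be earlier than day 5 — holds.
Ethics can't be earlier than day 2 — holds.
Algebra must be no later than day 7 — holds.
OS can only go in day 4 to day 6 — holds.
Topology is fixed at day 2 — holds.
The Topology session must be before the Econ session — holds.
Only 1 room is available per day — holds.
The Logic session must be before the Econ session — holds.
The Algorithms session must be before the OS session — holds.

Valid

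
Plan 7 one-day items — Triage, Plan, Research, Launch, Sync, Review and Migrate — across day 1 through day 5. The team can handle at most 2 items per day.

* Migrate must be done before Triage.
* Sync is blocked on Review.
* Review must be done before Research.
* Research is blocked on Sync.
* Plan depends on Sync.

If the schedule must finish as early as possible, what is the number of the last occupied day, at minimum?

The precedence chain requires at least 3 distinct days.
With at most 2 per day and 7 work items, at least 4 days are needed.
4 works (last occupied day: day 4): for example Sync -> day 2, Research -> day 3, Triage -> day 2, Migrate -> day 1, Plan -> day 3, Review -> day 1, Launch -> day 4.

4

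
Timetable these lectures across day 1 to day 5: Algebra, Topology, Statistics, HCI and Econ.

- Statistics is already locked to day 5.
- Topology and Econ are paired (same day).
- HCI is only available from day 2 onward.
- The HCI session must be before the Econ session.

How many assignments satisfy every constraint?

30

Splitting on Algebra: it can be day 1 (6), day 2 (6), day 3 (6), day 4 (6), day 5 (6). Listing each branch's schedules as (Topology, Statistics, HCI, Econ) by day number:
Algebra=day 1: (3,5,2,3) (4,5,2,4) (4,5,3,4) (5,5,2,5) (5,5,3,5) (5,5,4,5) — 6.
Algebra=day 2: (3,5,2,3) (4,5,2,4) (4,5,3,4) (5,5,2,5) (5,5,3,5) (5,5,4,5) — 6.
Algebra=day 3: (3,5,2,3) (4,5,2,4) (4,5,3,4) (5,5,2,5) (5,5,3,5) (5,5,4,5) — 6.
Algebra=day 4: (3,5,2,3) (4,5,2,4) (4,5,3,4) (5,5,2,5) (5,5,3,5) (5,5,4,5) — 6.
Algebra=day 5: (3,5,2,3) (4,5,2,4) (4,5,3,4) (5,5,2,5) (5,5,3,5) (5,5,4,5) — 6.
Summing: 6 + 6 + 6 + 6 + 6 = 30.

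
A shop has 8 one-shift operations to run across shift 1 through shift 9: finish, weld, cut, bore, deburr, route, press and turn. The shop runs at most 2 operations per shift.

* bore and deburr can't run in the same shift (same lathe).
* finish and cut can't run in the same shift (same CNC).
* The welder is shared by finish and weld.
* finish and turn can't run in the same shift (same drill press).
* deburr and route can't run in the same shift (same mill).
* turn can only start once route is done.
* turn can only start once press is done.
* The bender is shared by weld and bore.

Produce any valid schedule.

deburr=shift 4; turn=shift 2; route=shift 1; bore=shift 3; weld=shift 2; press=shift 1; cut=shift 4; finish=shift 3

Checking: press(shift 1) before turn(shift 2); route(shift 1) before turn(shift 2); finish(shift 3) != weld(shift 2); weld(shift 2) != bore(shift 3); deburr(shift 4) != route(shift 1); finish(shift 3) != turn(shift 2); finish(shift 3) != cut(shift 4); bore(shift 3) != deburr(shift 4); max 2 per shift (cap 2).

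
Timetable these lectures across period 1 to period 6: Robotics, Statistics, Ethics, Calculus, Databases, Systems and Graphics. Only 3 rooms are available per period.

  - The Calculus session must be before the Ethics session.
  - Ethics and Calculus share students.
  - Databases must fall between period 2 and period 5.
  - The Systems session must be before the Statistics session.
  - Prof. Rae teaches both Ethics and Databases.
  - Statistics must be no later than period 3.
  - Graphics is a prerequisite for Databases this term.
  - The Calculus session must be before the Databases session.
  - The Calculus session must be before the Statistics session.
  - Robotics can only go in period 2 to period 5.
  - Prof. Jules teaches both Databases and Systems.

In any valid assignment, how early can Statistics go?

period 2

Precedence pushes Statistics to at least period 2; Statistics's own window allows nothing later than period 3.
Statistics at period 2 is achievable: Calculus in period 1; Systems in period 1; Robotics in period 2; Statistics in period 2; Databases in period 2; Ethics in period 3; Graphics in period 1.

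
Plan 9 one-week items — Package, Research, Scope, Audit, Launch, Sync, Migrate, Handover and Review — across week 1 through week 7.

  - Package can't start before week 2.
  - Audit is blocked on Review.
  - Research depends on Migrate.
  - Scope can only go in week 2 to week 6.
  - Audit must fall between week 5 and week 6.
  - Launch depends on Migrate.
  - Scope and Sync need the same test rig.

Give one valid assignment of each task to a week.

Sync -> week 1; Review -> week 1; Research -> week 2; Scope -> week 2; Package -> week 2; Handover -> week 1; Audit -> week 5; Migrate -> week 1; Launch -> week 2

Checking: Migrate(week 1) before Research(week 2); Review(week 1) before Audit(week 5); Migrate(week 1) before Launch(week 2); Scope(week 2) != Sync(week 1); Scope=week 2 in [week 2,week 6]; Package=week 2 in [week 2,week 7]; Audit=week 5 in [week 5,week 6].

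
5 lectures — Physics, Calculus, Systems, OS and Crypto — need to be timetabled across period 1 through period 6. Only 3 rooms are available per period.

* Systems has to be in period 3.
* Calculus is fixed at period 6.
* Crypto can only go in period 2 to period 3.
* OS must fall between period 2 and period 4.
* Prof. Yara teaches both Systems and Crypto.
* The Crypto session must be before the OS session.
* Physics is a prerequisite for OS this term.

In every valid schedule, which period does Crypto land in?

period 2

Crypto's window is period 2–period 3.
Systems is fixed at period 3, and Crypto can't share a period with Systems.
So Crypto must be period 2.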